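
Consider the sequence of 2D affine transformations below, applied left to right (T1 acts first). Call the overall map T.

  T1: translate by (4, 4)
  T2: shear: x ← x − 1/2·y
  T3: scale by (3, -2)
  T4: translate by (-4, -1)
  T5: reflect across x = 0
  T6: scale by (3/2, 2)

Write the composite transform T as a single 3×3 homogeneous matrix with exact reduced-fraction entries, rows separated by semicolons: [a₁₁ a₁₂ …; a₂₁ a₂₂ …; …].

T = [-9/2 9/4 -3; 0 -4 -18; 0 0 1]

T1 = [1 0 4; 0 1 4; 0 0 1]
T2·T1 = [1 -1/2 2; 0 1 4; 0 0 1]
T3·…·T1 = [3 -3/2 6; 0 -2 -8; 0 0 1]
T4·…·T1 = [3 -3/2 2; 0 -2 -9; 0 0 1]
T5·…·T1 = [-3 3/2 -2; 0 -2 -9; 0 0 1]
T6·…·T1 = [-9/2 9/4 -3; 0 -4 -18; 0 0 1]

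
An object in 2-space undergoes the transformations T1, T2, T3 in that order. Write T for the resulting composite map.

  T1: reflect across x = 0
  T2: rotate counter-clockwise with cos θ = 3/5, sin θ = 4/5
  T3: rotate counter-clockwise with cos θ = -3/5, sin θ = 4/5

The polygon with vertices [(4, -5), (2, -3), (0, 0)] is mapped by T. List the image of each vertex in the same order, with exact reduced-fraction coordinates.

image vertices: (4, 5), (2, 3), (0, 0)

T1 reflect across x = 0: (4, -5) → (-4, -5); (2, -3) → (-2, -3); (0, 0) → (0, 0)
T2 rotate counter-clockwise with cos θ = 3/5, sin θ = 4/5: (-4, -5) → (8/5, -31/5); (-2, -3) → (6/5, -17/5); (0, 0) → (0, 0)
T3 rotate counter-clockwise with cos θ = -3/5, sin θ = 4/5: (8/5, -31/5) → (4, 5); (6/5, -17/5) → (2, 3); (0, 0) → (0, 0)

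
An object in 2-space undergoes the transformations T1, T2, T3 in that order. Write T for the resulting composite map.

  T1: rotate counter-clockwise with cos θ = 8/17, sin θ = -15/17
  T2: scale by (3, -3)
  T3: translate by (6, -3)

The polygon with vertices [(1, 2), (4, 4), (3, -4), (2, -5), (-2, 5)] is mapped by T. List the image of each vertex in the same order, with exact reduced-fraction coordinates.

image vertices: (216/17, -54/17), (378/17, 33/17), (-6/17, 180/17), (-75/17, 159/17), (279/17, -261/17)

T1 rotate counter-clockwise with cos θ = 8/17, sin θ = -15/17: (1, 2) → (38/17, 1/17); (4, 4) → (92/17, -28/17); (3, -4) → (-36/17, -77/17); (2, -5) → (-59/17, -70/17); (-2, 5) → (59/17, 70/17)
T2 scale by (3, -3): (38/17, 1/17) → (114/17, -3/17); (92/17, -28/17) → (276/17, 84/17); (-36/17, -77/17) → (-108/17, 231/17); (-59/17, -70/17) → (-177/17, 210/17); (59/17, 70/17) → (177/17, -210/17)
T3 translate by (6, -3): (114/17, -3/17) → (216/17, -54/17); (276/17, 84/17) → (378/17, 33/17); (-108/17, 231/17) → (-6/17, 180/17); (-177/17, 210/17) → (-75/17, 159/17); (177/17, -210/17) → (279/17, -261/17)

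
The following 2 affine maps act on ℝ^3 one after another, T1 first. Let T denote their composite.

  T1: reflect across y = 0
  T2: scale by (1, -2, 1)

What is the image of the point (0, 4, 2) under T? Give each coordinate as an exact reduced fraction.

T(p) = (0, 8, 2)

T1 reflect across y = 0: (0, 4, 2) → (0, -4, 2)
T2 scale by (1, -2, 1): (0, -4, 2) → (0, 8, 2)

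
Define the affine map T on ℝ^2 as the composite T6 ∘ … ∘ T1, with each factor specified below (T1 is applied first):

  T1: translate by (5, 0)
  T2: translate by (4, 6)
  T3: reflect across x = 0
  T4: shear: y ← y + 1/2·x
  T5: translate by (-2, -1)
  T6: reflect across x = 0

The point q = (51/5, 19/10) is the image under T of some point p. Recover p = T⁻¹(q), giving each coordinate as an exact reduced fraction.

T1 = [1 0 5; 0 1 0; 0 0 1]
T2·T1 = [1 0 9; 0 1 6; 0 0 1]
T3·…·T1 = [-1 0 -9; 0 1 6; 0 0 1]
T4·…·T1 = [-1 0 -9; -1/2 1 3/2; 0 0 1]
T5·…·T1 = [-1 0 -11; -1/2 1 1/2; 0 0 1]
T6·…·T1 = [1 0 11; -1/2 1 1/2; 0 0 1]
det M = 1; M⁻¹ = [1 0 -11; 1/2 1 -6; 0 0 1]
M⁻¹ · (51/5, 19/10)ᵀ = (-4/5, 1)ᵀ

p = (-4/5, 1)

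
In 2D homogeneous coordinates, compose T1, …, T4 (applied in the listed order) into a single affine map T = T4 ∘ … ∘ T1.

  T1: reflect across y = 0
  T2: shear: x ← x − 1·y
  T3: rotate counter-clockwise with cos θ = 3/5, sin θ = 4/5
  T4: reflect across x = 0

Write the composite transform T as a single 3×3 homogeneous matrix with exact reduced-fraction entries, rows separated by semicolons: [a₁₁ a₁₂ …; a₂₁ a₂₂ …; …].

T1 = [1 0 0; 0 -1 0; 0 0 1]
T2·T1 = [1 1 0; 0 -1 0; 0 0 1]
T3·…·T1 = [3/5 7/5 0; 4/5 1/5 0; 0 0 1]
T4·…·T1 = [-3/5 -7/5 0; 4/5 1/5 0; 0 0 1]

T = [-3/5 -7/5 0; 4/5 1/5 0; 0 0 1]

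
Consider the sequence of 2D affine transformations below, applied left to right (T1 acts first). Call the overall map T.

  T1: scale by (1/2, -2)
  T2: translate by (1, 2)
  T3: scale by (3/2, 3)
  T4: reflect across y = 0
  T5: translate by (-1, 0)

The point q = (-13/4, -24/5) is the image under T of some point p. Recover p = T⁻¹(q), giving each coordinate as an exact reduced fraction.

T1 = [1/2 0 0; 0 -2 0; 0 0 1]
T2·T1 = [1/2 0 1; 0 -2 2; 0 0 1]
T3·…·T1 = [3/4 0 3/2; 0 -6 6; 0 0 1]
T4·…·T1 = [3/4 0 3/2; 0 6 -6; 0 0 1]
T5·…·T1 = [3/4 0 1/2; 0 6 -6; 0 0 1]
det M = 9/2; M⁻¹ = [4/3 0 -2/3; 0 1/6 1; 0 0 1]
M⁻¹ · (-13/4, -24/5)ᵀ = (-5, 1/5)ᵀ

p = (-5, 1/5)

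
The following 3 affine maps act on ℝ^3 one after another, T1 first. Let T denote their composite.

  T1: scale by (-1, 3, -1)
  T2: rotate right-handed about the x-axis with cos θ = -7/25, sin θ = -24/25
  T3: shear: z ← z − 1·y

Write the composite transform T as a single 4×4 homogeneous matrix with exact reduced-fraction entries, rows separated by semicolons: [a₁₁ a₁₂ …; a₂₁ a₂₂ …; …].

T1 = [-1 0 0 0; 0 3 0 0; 0 0 -1 0; 0 0 0 1]
T2·T1 = [-1 0 0 0; 0 -21/25 -24/25 0; 0 -72/25 7/25 0; 0 0 0 1]
T3·…·T1 = [-1 0 0 0; 0 -21/25 -24/25 0; 0 -51/25 31/25 0; 0 0 0 1]

T = [-1 0 0 0; 0 -21/25 -24/25 0; 0 -51/25 31/25 0; 0 0 0 1]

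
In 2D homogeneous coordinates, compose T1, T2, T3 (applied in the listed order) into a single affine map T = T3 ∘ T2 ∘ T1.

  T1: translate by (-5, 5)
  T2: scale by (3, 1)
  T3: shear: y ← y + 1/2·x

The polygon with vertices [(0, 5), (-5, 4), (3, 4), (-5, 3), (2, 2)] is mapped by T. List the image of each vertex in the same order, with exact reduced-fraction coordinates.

T1 translate by (-5, 5): (0, 5) → (-5, 10); (-5, 4) → (-10, 9); (3, 4) → (-2, 9); (-5, 3) → (-10, 8); (2, 2) → (-3, 7)
T2 scale by (3, 1): (-5, 10) → (-15, 10); (-10, 9) → (-30, 9); (-2, 9) → (-6, 9); (-10, 8) → (-30, 8); (-3, 7) → (-9, 7)
T3 shear: y ← y + 1/2·x: (-15, 10) → (-15, 5/2); (-30, 9) → (-30, -6); (-6, 9) → (-6, 6); (-30, 8) → (-30, -7); (-9, 7) → (-9, 5/2)

image vertices: (-15, 5/2), (-30, -6), (-6, 6), (-30, -7), (-9, 5/2)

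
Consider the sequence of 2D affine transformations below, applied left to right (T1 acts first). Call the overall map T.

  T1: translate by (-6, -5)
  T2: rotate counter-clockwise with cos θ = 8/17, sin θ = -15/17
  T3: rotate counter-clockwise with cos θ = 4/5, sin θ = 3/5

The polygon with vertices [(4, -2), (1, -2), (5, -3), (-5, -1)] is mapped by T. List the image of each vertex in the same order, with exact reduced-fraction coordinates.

T1 translate by (-6, -5): (4, -2) → (-2, -7); (1, -2) → (-5, -7); (5, -3) → (-1, -8); (-5, -1) → (-11, -6)
T2 rotate counter-clockwise with cos θ = 8/17, sin θ = -15/17: (-2, -7) → (-121/17, -26/17); (-5, -7) → (-145/17, 19/17); (-1, -8) → (-128/17, -49/17); (-11, -6) → (-178/17, 117/17)
T3 rotate counter-clockwise with cos θ = 4/5, sin θ = 3/5: (-121/17, -26/17) → (-406/85, -467/85); (-145/17, 19/17) → (-637/85, -359/85); (-128/17, -49/17) → (-73/17, -116/17); (-178/17, 117/17) → (-1063/85, -66/85)

image vertices: (-406/85, -467/85), (-637/85, -359/85), (-73/17, -116/17), (-1063/85, -66/85)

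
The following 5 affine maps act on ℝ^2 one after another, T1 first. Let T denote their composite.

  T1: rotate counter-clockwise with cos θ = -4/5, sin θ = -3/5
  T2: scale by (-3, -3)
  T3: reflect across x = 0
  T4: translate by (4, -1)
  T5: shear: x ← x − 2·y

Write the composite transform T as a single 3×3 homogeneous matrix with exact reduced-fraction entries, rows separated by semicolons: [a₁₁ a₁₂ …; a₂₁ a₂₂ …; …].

T = [-6 -3 6; 9/5 12/5 -1; 0 0 1]

T1 = [-4/5 3/5 0; -3/5 -4/5 0; 0 0 1]
T2·T1 = [12/5 -9/5 0; 9/5 12/5 0; 0 0 1]
T3·…·T1 = [-12/5 9/5 0; 9/5 12/5 0; 0 0 1]
T4·…·T1 = [-12/5 9/5 4; 9/5 12/5 -1; 0 0 1]
T5·…·T1 = [-6 -3 6; 9/5 12/5 -1; 0 0 1]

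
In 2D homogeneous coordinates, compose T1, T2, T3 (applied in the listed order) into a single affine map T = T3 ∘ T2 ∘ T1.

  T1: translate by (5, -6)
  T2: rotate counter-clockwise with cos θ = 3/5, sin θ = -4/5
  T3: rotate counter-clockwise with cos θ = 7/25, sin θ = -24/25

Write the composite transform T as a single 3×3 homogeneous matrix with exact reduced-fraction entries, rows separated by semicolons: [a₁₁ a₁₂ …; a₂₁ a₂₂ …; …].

T = [-3/5 4/5 -39/5; -4/5 -3/5 -2/5; 0 0 1]

T1 = [1 0 5; 0 1 -6; 0 0 1]
T2·T1 = [3/5 4/5 -9/5; -4/5 3/5 -38/5; 0 0 1]
T3·…·T1 = [-3/5 4/5 -39/5; -4/5 -3/5 -2/5; 0 0 1]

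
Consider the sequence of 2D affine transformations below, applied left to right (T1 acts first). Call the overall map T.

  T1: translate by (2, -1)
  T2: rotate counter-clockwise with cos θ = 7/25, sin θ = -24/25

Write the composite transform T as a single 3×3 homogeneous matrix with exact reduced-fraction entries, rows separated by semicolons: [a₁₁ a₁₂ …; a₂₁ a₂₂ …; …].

T1 = [1 0 2; 0 1 -1; 0 0 1]
T2·T1 = [7/25 24/25 -2/5; -24/25 7/25 -11/5; 0 0 1]

T = [7/25 24/25 -2/5; -24/25 7/25 -11/5; 0 0 1]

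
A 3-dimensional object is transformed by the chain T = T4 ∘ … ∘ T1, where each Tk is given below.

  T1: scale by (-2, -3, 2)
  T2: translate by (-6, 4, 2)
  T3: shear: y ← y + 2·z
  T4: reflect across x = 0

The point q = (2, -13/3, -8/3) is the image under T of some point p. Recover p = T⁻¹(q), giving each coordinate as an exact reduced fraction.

p = (-2, 1, -7/3)

T1 = [-2 0 0 0; 0 -3 0 0; 0 0 2 0; 0 0 0 1]
T2·T1 = [-2 0 0 -6; 0 -3 0 4; 0 0 2 2; 0 0 0 1]
T3·…·T1 = [-2 0 0 -6; 0 -3 4 8; 0 0 2 2; 0 0 0 1]
T4·…·T1 = [2 0 0 6; 0 -3 4 8; 0 0 2 2; 0 0 0 1]
det M = -12; M⁻¹ = [1/2 0 0 -3; 0 -1/3 2/3 4/3; 0 0 1/2 -1; 0 0 0 1]
M⁻¹ · (2, -13/3, -8/3)ᵀ = (-2, 1, -7/3)ᵀ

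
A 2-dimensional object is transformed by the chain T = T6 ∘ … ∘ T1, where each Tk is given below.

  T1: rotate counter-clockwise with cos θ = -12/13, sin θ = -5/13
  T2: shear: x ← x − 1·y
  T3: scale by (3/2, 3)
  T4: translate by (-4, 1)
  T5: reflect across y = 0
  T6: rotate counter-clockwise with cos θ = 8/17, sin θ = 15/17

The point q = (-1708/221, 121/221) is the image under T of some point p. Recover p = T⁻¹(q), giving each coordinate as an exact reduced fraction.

T1 = [-12/13 5/13 0; -5/13 -12/13 0; 0 0 1]
T2·T1 = [-7/13 17/13 0; -5/13 -12/13 0; 0 0 1]
T3·…·T1 = [-21/26 51/26 0; -15/13 -36/13 0; 0 0 1]
T4·…·T1 = [-21/26 51/26 -4; -15/13 -36/13 1; 0 0 1]
T5·…·T1 = [-21/26 51/26 -4; 15/13 36/13 -1; 0 0 1]
T6·…·T1 = [-309/221 -336/221 -1; -75/442 1341/442 -4; 0 0 1]
det M = -9/2; M⁻¹ = [-149/221 -224/663 -79/39; -25/663 206/663 47/39; 0 0 1]
M⁻¹ · (-1708/221, 121/221)ᵀ = (3, 5/3)ᵀ

p = (3, 5/3)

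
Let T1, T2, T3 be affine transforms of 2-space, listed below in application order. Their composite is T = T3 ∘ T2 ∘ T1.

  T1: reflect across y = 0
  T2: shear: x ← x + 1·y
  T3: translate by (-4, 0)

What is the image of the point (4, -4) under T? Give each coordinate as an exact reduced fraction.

T1 reflect across y = 0: (4, -4) → (4, 4)
T2 shear: x ← x + 1·y: (4, 4) → (8, 4)
T3 translate by (-4, 0): (8, 4) → (4, 4)

T(p) = (4, 4)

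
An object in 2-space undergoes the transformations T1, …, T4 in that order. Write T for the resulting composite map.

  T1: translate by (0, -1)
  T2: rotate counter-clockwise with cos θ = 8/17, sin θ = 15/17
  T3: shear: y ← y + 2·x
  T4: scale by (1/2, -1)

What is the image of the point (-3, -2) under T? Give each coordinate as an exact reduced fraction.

T1 translate by (0, -1): (-3, -2) → (-3, -3)
T2 rotate counter-clockwise with cos θ = 8/17, sin θ = 15/17: (-3, -3) → (21/17, -69/17)
T3 shear: y ← y + 2·x: (21/17, -69/17) → (21/17, -27/17)
T4 scale by (1/2, -1): (21/17, -27/17) → (21/34, 27/17)

T(p) = (21/34, 27/17)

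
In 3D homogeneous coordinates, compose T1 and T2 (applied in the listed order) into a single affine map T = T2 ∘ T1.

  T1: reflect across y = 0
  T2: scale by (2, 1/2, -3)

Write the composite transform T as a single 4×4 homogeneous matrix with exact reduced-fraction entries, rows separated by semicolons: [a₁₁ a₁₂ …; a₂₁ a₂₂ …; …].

T1 = [1 0 0 0; 0 -1 0 0; 0 0 1 0; 0 0 0 1]
T2·T1 = [2 0 0 0; 0 -1/2 0 0; 0 0 -3 0; 0 0 0 1]

T = [2 0 0 0; 0 -1/2 0 0; 0 0 -3 0; 0 0 0 1]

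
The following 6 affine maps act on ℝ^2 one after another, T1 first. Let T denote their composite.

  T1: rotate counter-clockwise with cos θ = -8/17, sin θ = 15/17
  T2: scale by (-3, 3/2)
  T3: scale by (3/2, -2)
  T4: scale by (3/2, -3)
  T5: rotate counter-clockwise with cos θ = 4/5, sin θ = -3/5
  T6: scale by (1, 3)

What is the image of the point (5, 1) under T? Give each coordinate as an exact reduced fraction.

T(p) = (3294/85, 15579/340)

T1 rotate counter-clockwise with cos θ = -8/17, sin θ = 15/17: (5, 1) → (-55/17, 67/17)
T2 scale by (-3, 3/2): (-55/17, 67/17) → (165/17, 201/34)
T3 scale by (3/2, -2): (165/17, 201/34) → (495/34, -201/17)
T4 scale by (3/2, -3): (495/34, -201/17) → (1485/68, 603/17)
T5 rotate counter-clockwise with cos θ = 4/5, sin θ = -3/5: (1485/68, 603/17) → (3294/85, 5193/340)
T6 scale by (1, 3): (3294/85, 5193/340) → (3294/85, 15579/340)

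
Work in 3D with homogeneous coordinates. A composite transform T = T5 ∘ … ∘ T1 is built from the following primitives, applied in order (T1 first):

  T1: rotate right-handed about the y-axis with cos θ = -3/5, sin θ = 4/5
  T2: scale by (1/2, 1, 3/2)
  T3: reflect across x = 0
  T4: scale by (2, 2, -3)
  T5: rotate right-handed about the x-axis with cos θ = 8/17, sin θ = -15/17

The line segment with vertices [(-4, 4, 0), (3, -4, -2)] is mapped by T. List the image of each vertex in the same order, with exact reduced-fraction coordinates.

T1 rotate right-handed about the y-axis with cos θ = -3/5, sin θ = 4/5: (-4, 4, 0) → (12/5, 4, 16/5); (3, -4, -2) → (-17/5, -4, -6/5)
T2 scale by (1/2, 1, 3/2): (12/5, 4, 16/5) → (6/5, 4, 24/5); (-17/5, -4, -6/5) → (-17/10, -4, -9/5)
T3 reflect across x = 0: (6/5, 4, 24/5) → (-6/5, 4, 24/5); (-17/10, -4, -9/5) → (17/10, -4, -9/5)
T4 scale by (2, 2, -3): (-6/5, 4, 24/5) → (-12/5, 8, -72/5); (17/10, -4, -9/5) → (17/5, -8, 27/5)
T5 rotate right-handed about the x-axis with cos θ = 8/17, sin θ = -15/17: (-12/5, 8, -72/5) → (-12/5, -152/17, -1176/85); (17/5, -8, 27/5) → (17/5, 1, 48/5)

image vertices: (-12/5, -152/17, -1176/85), (17/5, 1, 48/5)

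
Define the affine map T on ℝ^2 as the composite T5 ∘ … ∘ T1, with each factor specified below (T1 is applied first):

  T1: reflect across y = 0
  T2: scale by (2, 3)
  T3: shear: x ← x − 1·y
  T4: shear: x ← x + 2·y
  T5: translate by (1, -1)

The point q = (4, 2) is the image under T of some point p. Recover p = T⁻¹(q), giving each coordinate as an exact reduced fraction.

p = (0, -1)

T1 = [1 0 0; 0 -1 0; 0 0 1]
T2·T1 = [2 0 0; 0 -3 0; 0 0 1]
T3·…·T1 = [2 3 0; 0 -3 0; 0 0 1]
T4·…·T1 = [2 -3 0; 0 -3 0; 0 0 1]
T5·…·T1 = [2 -3 1; 0 -3 -1; 0 0 1]
det M = -6; M⁻¹ = [1/2 -1/2 -1; 0 -1/3 -1/3; 0 0 1]
M⁻¹ · (4, 2)ᵀ = (0, -1)ᵀ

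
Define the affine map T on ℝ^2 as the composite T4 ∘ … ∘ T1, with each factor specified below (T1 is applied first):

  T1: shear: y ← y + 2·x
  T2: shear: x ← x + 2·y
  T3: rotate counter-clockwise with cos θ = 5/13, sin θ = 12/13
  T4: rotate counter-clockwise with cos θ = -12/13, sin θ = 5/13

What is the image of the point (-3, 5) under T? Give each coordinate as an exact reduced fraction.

T(p) = (37/13, 55/13)

T1 shear: y ← y + 2·x: (-3, 5) → (-3, -1)
T2 shear: x ← x + 2·y: (-3, -1) → (-5, -1)
T3 rotate counter-clockwise with cos θ = 5/13, sin θ = 12/13: (-5, -1) → (-1, -5)
T4 rotate counter-clockwise with cos θ = -12/13, sin θ = 5/13: (-1, -5) → (37/13, 55/13)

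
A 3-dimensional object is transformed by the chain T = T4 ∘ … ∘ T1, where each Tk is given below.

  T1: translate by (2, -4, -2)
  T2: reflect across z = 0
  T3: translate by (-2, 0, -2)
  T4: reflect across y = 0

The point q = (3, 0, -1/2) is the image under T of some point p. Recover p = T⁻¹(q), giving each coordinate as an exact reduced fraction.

p = (3, 4, 1/2)

T1 = [1 0 0 2; 0 1 0 -4; 0 0 1 -2; 0 0 0 1]
T2·T1 = [1 0 0 2; 0 1 0 -4; 0 0 -1 2; 0 0 0 1]
T3·…·T1 = [1 0 0 0; 0 1 0 -4; 0 0 -1 0; 0 0 0 1]
T4·…·T1 = [1 0 0 0; 0 -1 0 4; 0 0 -1 0; 0 0 0 1]
det M = 1; M⁻¹ = [1 0 0 0; 0 -1 0 4; 0 0 -1 0; 0 0 0 1]
M⁻¹ · (3, 0, -1/2)ᵀ = (3, 4, 1/2)ᵀ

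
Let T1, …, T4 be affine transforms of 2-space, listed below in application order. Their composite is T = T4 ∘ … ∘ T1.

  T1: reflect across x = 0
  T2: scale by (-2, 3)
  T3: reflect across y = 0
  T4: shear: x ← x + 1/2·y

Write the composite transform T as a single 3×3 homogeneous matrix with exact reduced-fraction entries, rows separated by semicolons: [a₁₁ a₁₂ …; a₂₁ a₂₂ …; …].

T1 = [-1 0 0; 0 1 0; 0 0 1]
T2·T1 = [2 0 0; 0 3 0; 0 0 1]
T3·…·T1 = [2 0 0; 0 -3 0; 0 0 1]
T4·…·T1 = [2 -3/2 0; 0 -3 0; 0 0 1]

T = [2 -3/2 0; 0 -3 0; 0 0 1]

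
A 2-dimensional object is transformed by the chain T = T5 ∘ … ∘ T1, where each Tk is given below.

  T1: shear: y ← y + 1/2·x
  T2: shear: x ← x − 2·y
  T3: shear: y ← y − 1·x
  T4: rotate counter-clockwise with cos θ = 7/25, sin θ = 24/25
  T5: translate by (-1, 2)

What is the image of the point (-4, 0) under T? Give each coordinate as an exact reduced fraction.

T1 shear: y ← y + 1/2·x: (-4, 0) → (-4, -2)
T2 shear: x ← x − 2·y: (-4, -2) → (0, -2)
T3 shear: y ← y − 1·x: (0, -2) → (0, -2)
T4 rotate counter-clockwise with cos θ = 7/25, sin θ = 24/25: (0, -2) → (48/25, -14/25)
T5 translate by (-1, 2): (48/25, -14/25) → (23/25, 36/25)

T(p) = (23/25, 36/25)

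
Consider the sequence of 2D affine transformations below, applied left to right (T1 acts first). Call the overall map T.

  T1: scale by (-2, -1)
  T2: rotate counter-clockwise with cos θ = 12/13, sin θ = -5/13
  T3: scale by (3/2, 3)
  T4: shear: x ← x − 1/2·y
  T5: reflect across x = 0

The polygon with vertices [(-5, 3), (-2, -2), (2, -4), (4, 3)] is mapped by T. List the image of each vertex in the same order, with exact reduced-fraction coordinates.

image vertices: (-573/26, -258/13), (-81/13, 12/13), (144/13, 204/13), (345/26, 12/13)

T1 scale by (-2, -1): (-5, 3) → (10, -3); (-2, -2) → (4, 2); (2, -4) → (-4, 4); (4, 3) → (-8, -3)
T2 rotate counter-clockwise with cos θ = 12/13, sin θ = -5/13: (10, -3) → (105/13, -86/13); (4, 2) → (58/13, 4/13); (-4, 4) → (-28/13, 68/13); (-8, -3) → (-111/13, 4/13)
T3 scale by (3/2, 3): (105/13, -86/13) → (315/26, -258/13); (58/13, 4/13) → (87/13, 12/13); (-28/13, 68/13) → (-42/13, 204/13); (-111/13, 4/13) → (-333/26, 12/13)
T4 shear: x ← x − 1/2·y: (315/26, -258/13) → (573/26, -258/13); (87/13, 12/13) → (81/13, 12/13); (-42/13, 204/13) → (-144/13, 204/13); (-333/26, 12/13) → (-345/26, 12/13)
T5 reflect across x = 0: (573/26, -258/13) → (-573/26, -258/13); (81/13, 12/13) → (-81/13, 12/13); (-144/13, 204/13) → (144/13, 204/13); (-345/26, 12/13) → (345/26, 12/13)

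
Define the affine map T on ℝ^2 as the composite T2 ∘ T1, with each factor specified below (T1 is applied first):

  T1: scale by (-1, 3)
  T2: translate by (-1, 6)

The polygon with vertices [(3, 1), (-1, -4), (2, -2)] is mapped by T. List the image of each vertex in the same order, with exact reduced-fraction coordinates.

image vertices: (-4, 9), (0, -6), (-3, 0)

T1 scale by (-1, 3): (3, 1) → (-3, 3); (-1, -4) → (1, -12); (2, -2) → (-2, -6)
T2 translate by (-1, 6): (-3, 3) → (-4, 9); (1, -12) → (0, -6); (-2, -6) → (-3, 0)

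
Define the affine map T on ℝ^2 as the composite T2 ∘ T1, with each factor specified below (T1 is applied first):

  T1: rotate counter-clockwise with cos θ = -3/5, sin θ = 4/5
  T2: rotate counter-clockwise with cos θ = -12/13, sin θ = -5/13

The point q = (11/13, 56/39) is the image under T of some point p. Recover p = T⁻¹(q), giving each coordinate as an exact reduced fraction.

T1 = [-3/5 -4/5 0; 4/5 -3/5 0; 0 0 1]
T2·T1 = [56/65 33/65 0; -33/65 56/65 0; 0 0 1]
det M = 1; M⁻¹ = [56/65 -33/65 0; 33/65 56/65 0; 0 0 1]
M⁻¹ · (11/13, 56/39)ᵀ = (0, 5/3)ᵀ

p = (0, 5/3)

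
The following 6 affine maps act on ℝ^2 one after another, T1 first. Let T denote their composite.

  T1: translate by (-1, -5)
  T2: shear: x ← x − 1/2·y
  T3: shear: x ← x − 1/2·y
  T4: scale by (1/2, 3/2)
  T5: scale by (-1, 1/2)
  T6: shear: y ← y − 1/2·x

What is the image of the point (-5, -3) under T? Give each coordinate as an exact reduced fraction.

T1 translate by (-1, -5): (-5, -3) → (-6, -8)
T2 shear: x ← x − 1/2·y: (-6, -8) → (-2, -8)
T3 shear: x ← x − 1/2·y: (-2, -8) → (2, -8)
T4 scale by (1/2, 3/2): (2, -8) → (1, -12)
T5 scale by (-1, 1/2): (1, -12) → (-1, -6)
T6 shear: y ← y − 1/2·x: (-1, -6) → (-1, -11/2)

T(p) = (-1, -11/2)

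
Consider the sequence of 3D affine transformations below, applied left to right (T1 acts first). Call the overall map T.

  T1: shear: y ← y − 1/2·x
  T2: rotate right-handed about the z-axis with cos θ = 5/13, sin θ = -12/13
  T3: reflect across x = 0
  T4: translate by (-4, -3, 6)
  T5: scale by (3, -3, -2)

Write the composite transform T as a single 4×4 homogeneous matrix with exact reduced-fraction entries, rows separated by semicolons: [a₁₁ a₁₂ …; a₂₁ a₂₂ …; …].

T1 = [1 0 0 0; -1/2 1 0 0; 0 0 1 0; 0 0 0 1]
T2·T1 = [-1/13 12/13 0 0; -29/26 5/13 0 0; 0 0 1 0; 0 0 0 1]
T3·…·T1 = [1/13 -12/13 0 0; -29/26 5/13 0 0; 0 0 1 0; 0 0 0 1]
T4·…·T1 = [1/13 -12/13 0 -4; -29/26 5/13 0 -3; 0 0 1 6; 0 0 0 1]
T5·…·T1 = [3/13 -36/13 0 -12; 87/26 -15/13 0 9; 0 0 -2 -12; 0 0 0 1]

T = [3/13 -36/13 0 -12; 87/26 -15/13 0 9; 0 0 -2 -12; 0 0 0 1]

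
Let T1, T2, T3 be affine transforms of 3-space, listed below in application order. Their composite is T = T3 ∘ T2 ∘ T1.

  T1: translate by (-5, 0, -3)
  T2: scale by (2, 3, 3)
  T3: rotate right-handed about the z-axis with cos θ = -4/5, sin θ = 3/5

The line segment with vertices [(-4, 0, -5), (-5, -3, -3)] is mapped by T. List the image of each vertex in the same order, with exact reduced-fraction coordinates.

image vertices: (72/5, -54/5, -24), (107/5, -24/5, -18)

T1 translate by (-5, 0, -3): (-4, 0, -5) → (-9, 0, -8); (-5, -3, -3) → (-10, -3, -6)
T2 scale by (2, 3, 3): (-9, 0, -8) → (-18, 0, -24); (-10, -3, -6) → (-20, -9, -18)
T3 rotate right-handed about the z-axis with cos θ = -4/5, sin θ = 3/5: (-18, 0, -24) → (72/5, -54/5, -24); (-20, -9, -18) → (107/5, -24/5, -18)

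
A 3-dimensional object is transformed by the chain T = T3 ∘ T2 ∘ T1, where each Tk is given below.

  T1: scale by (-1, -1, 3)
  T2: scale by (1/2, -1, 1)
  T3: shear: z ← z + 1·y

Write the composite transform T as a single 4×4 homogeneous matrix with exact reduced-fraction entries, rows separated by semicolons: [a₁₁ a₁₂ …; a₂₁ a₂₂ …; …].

T1 = [-1 0 0 0; 0 -1 0 0; 0 0 3 0; 0 0 0 1]
T2·T1 = [-1/2 0 0 0; 0 1 0 0; 0 0 3 0; 0 0 0 1]
T3·…·T1 = [-1/2 0 0 0; 0 1 0 0; 0 1 3 0; 0 0 0 1]

T = [-1/2 0 0 0; 0 1 0 0; 0 1 3 0; 0 0 0 1]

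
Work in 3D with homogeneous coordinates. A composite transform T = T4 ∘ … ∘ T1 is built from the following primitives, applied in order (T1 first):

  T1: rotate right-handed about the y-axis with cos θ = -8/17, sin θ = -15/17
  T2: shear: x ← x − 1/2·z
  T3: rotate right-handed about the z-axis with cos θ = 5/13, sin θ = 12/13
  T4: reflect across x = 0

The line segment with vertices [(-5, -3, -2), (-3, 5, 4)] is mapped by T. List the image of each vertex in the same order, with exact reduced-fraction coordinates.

image vertices: (-2219/442, 939/221, -59/17), (155/34, 35/17, -77/17)

T1 rotate right-handed about the y-axis with cos θ = -8/17, sin θ = -15/17: (-5, -3, -2) → (70/17, -3, -59/17); (-3, 5, 4) → (-36/17, 5, -77/17)
T2 shear: x ← x − 1/2·z: (70/17, -3, -59/17) → (199/34, -3, -59/17); (-36/17, 5, -77/17) → (5/34, 5, -77/17)
T3 rotate right-handed about the z-axis with cos θ = 5/13, sin θ = 12/13: (199/34, -3, -59/17) → (2219/442, 939/221, -59/17); (5/34, 5, -77/17) → (-155/34, 35/17, -77/17)
T4 reflect across x = 0: (2219/442, 939/221, -59/17) → (-2219/442, 939/221, -59/17); (-155/34, 35/17, -77/17) → (155/34, 35/17, -77/17)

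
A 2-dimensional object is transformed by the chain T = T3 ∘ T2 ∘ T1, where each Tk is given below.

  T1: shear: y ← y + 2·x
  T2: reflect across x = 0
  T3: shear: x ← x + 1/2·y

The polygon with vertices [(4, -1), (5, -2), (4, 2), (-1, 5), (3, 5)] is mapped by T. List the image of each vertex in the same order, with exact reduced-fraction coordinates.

image vertices: (-1/2, 7), (-1, 8), (1, 10), (5/2, 3), (5/2, 11)

T1 shear: y ← y + 2·x: (4, -1) → (4, 7); (5, -2) → (5, 8); (4, 2) → (4, 10); (-1, 5) → (-1, 3); (3, 5) → (3, 11)
T2 reflect across x = 0: (4, 7) → (-4, 7); (5, 8) → (-5, 8); (4, 10) → (-4, 10); (-1, 3) → (1, 3); (3, 11) → (-3, 11)
T3 shear: x ← x + 1/2·y: (-4, 7) → (-1/2, 7); (-5, 8) → (-1, 8); (-4, 10) → (1, 10); (1, 3) → (5/2, 3); (-3, 11) → (5/2, 11)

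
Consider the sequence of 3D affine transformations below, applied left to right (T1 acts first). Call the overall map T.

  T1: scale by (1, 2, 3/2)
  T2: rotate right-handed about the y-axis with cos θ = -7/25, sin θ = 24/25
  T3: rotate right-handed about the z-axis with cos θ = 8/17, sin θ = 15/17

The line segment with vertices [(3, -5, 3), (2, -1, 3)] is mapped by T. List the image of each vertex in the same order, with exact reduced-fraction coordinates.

image vertices: (4446/425, -139/85, -207/50), (1502/425, 202/85, -159/50)

T1 scale by (1, 2, 3/2): (3, -5, 3) → (3, -10, 9/2); (2, -1, 3) → (2, -2, 9/2)
T2 rotate right-handed about the y-axis with cos θ = -7/25, sin θ = 24/25: (3, -10, 9/2) → (87/25, -10, -207/50); (2, -2, 9/2) → (94/25, -2, -159/50)
T3 rotate right-handed about the z-axis with cos θ = 8/17, sin θ = 15/17: (87/25, -10, -207/50) → (4446/425, -139/85, -207/50); (94/25, -2, -159/50) → (1502/425, 202/85, -159/50)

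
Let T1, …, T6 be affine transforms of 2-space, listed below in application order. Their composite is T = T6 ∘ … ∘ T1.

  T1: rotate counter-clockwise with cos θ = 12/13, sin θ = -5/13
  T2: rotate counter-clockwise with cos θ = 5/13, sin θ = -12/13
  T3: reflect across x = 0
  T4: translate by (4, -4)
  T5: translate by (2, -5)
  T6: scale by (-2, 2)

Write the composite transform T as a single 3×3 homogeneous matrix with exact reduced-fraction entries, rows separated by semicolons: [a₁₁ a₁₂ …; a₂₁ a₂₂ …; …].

T1 = [12/13 5/13 0; -5/13 12/13 0; 0 0 1]
T2·T1 = [0 1 0; -1 0 0; 0 0 1]
T3·…·T1 = [0 -1 0; -1 0 0; 0 0 1]
T4·…·T1 = [0 -1 4; -1 0 -4; 0 0 1]
T5·…·T1 = [0 -1 6; -1 0 -9; 0 0 1]
T6·…·T1 = [0 2 -12; -2 0 -18; 0 0 1]

T = [0 2 -12; -2 0 -18; 0 0 1]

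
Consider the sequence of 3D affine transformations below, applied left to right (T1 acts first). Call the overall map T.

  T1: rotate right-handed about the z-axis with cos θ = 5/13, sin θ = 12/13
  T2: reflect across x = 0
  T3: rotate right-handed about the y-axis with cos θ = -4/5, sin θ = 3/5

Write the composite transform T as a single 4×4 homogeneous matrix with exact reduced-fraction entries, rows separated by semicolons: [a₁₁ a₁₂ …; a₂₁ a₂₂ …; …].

T = [4/13 -48/65 3/5 0; 12/13 5/13 0 0; 3/13 -36/65 -4/5 0; 0 0 0 1]

T1 = [5/13 -12/13 0 0; 12/13 5/13 0 0; 0 0 1 0; 0 0 0 1]
T2·T1 = [-5/13 12/13 0 0; 12/13 5/13 0 0; 0 0 1 0; 0 0 0 1]
T3·…·T1 = [4/13 -48/65 3/5 0; 12/13 5/13 0 0; 3/13 -36/65 -4/5 0; 0 0 0 1]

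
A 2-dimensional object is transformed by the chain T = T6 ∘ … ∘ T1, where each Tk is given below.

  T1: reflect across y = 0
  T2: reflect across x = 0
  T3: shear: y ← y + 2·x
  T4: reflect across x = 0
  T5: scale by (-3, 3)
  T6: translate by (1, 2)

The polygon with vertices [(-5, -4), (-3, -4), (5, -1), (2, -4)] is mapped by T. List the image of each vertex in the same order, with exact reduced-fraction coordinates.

image vertices: (16, 44), (10, 32), (-14, -25), (-5, 2)

T1 reflect across y = 0: (-5, -4) → (-5, 4); (-3, -4) → (-3, 4); (5, -1) → (5, 1); (2, -4) → (2, 4)
T2 reflect across x = 0: (-5, 4) → (5, 4); (-3, 4) → (3, 4); (5, 1) → (-5, 1); (2, 4) → (-2, 4)
T3 shear: y ← y + 2·x: (5, 4) → (5, 14); (3, 4) → (3, 10); (-5, 1) → (-5, -9); (-2, 4) → (-2, 0)
T4 reflect across x = 0: (5, 14) → (-5, 14); (3, 10) → (-3, 10); (-5, -9) → (5, -9); (-2, 0) → (2, 0)
T5 scale by (-3, 3): (-5, 14) → (15, 42); (-3, 10) → (9, 30); (5, -9) → (-15, -27); (2, 0) → (-6, 0)
T6 translate by (1, 2): (15, 42) → (16, 44); (9, 30) → (10, 32); (-15, -27) → (-14, -25); (-6, 0) → (-5, 2)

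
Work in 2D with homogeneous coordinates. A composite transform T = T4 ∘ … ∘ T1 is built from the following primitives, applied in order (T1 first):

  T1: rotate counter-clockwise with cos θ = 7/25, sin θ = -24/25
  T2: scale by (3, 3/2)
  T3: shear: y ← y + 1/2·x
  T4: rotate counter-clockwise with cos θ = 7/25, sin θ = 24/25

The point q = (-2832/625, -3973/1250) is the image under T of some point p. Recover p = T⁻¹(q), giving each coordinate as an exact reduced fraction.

T1 = [7/25 24/25 0; -24/25 7/25 0; 0 0 1]
T2·T1 = [21/25 72/25 0; -36/25 21/50 0; 0 0 1]
T3·…·T1 = [21/25 72/25 0; -51/50 93/50 0; 0 0 1]
T4·…·T1 = [759/625 -612/625 0; 651/1250 4107/1250 0; 0 0 1]
det M = 9/2; M⁻¹ = [1369/1875 136/625 0; -217/1875 506/1875 0; 0 0 1]
M⁻¹ · (-2832/625, -3973/1250)ᵀ = (-4, -1/3)ᵀ

p = (-4, -1/3)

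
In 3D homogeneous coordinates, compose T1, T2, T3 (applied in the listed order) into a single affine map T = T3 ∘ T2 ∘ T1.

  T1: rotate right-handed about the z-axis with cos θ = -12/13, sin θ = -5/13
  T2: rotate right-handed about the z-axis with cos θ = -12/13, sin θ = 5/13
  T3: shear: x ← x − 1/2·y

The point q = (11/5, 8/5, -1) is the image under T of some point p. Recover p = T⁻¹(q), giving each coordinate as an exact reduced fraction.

p = (3, 8/5, -1)

T1 = [-12/13 5/13 0 0; -5/13 -12/13 0 0; 0 0 1 0; 0 0 0 1]
T2·T1 = [1 0 0 0; 0 1 0 0; 0 0 1 0; 0 0 0 1]
T3·…·T1 = [1 -1/2 0 0; 0 1 0 0; 0 0 1 0; 0 0 0 1]
det M = 1; M⁻¹ = [1 1/2 0 0; 0 1 0 0; 0 0 1 0; 0 0 0 1]
M⁻¹ · (11/5, 8/5, -1)ᵀ = (3, 8/5, -1)ᵀ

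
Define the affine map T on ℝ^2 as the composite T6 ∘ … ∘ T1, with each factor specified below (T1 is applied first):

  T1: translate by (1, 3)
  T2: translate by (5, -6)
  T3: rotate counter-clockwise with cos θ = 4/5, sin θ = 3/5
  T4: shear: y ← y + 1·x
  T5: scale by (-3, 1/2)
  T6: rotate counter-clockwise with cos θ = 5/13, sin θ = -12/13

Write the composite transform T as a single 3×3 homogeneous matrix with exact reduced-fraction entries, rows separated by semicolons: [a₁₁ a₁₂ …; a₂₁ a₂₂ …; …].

T = [-18/65 51/65 -261/65; 323/130 -211/130 2571/130; 0 0 1]

T1 = [1 0 1; 0 1 3; 0 0 1]
T2·T1 = [1 0 6; 0 1 -3; 0 0 1]
T3·…·T1 = [4/5 -3/5 33/5; 3/5 4/5 6/5; 0 0 1]
T4·…·T1 = [4/5 -3/5 33/5; 7/5 1/5 39/5; 0 0 1]
T5·…·T1 = [-12/5 9/5 -99/5; 7/10 1/10 39/10; 0 0 1]
T6·…·T1 = [-18/65 51/65 -261/65; 323/130 -211/130 2571/130; 0 0 1]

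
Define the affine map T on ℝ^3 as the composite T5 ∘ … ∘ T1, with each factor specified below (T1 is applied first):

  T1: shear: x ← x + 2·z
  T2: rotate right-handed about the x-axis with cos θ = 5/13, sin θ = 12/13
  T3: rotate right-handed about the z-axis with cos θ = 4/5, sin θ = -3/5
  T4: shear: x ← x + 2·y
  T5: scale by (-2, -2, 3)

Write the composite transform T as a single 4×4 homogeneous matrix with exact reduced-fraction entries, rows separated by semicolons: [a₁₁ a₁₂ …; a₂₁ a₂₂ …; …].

T = [4/5 -22/13 368/65 0; 6/5 -8/13 252/65 0; 0 36/13 15/13 0; 0 0 0 1]

T1 = [1 0 2 0; 0 1 0 0; 0 0 1 0; 0 0 0 1]
T2·T1 = [1 0 2 0; 0 5/13 -12/13 0; 0 12/13 5/13 0; 0 0 0 1]
T3·…·T1 = [4/5 3/13 68/65 0; -3/5 4/13 -126/65 0; 0 12/13 5/13 0; 0 0 0 1]
T4·…·T1 = [-2/5 11/13 -184/65 0; -3/5 4/13 -126/65 0; 0 12/13 5/13 0; 0 0 0 1]
T5·…·T1 = [4/5 -22/13 368/65 0; 6/5 -8/13 252/65 0; 0 36/13 15/13 0; 0 0 0 1]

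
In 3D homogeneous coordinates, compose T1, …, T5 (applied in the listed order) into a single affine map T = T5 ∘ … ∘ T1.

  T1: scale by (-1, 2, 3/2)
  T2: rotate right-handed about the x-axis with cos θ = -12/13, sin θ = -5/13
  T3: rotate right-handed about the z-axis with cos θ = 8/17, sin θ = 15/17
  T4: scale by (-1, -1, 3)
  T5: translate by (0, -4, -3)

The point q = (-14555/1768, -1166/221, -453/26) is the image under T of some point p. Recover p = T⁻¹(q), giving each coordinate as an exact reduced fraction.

T1 = [-1 0 0 0; 0 2 0 0; 0 0 3/2 0; 0 0 0 1]
T2·T1 = [-1 0 0 0; 0 -24/13 15/26 0; 0 -10/13 -18/13 0; 0 0 0 1]
T3·…·T1 = [-8/17 360/221 -225/442 0; -15/17 -192/221 60/221 0; 0 -10/13 -18/13 0; 0 0 0 1]
T4·…·T1 = [8/17 -360/221 225/442 0; 15/17 192/221 -60/221 0; 0 -30/13 -54/13 0; 0 0 0 1]
T5·…·T1 = [8/17 -360/221 225/442 0; 15/17 192/221 -60/221 -4; 0 -30/13 -54/13 -3; 0 0 0 1]
det M = -9; M⁻¹ = [8/17 15/17 0 60/17; -90/221 48/221 -5/78 23/34; 50/221 -80/663 -8/39 -56/51; 0 0 0 1]
M⁻¹ · (-14555/1768, -1166/221, -453/26)ᵀ = (-5, 4, 5/4)ᵀ

p = (-5, 4, 5/4)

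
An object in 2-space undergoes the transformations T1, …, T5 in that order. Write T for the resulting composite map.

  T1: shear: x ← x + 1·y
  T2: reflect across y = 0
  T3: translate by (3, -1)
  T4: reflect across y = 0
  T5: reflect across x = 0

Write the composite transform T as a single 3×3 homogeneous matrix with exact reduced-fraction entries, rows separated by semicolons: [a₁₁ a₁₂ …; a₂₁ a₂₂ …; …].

T = [-1 -1 -3; 0 1 1; 0 0 1]

T1 = [1 1 0; 0 1 0; 0 0 1]
T2·T1 = [1 1 0; 0 -1 0; 0 0 1]
T3·…·T1 = [1 1 3; 0 -1 -1; 0 0 1]
T4·…·T1 = [1 1 3; 0 1 1; 0 0 1]
T5·…·T1 = [-1 -1 -3; 0 1 1; 0 0 1]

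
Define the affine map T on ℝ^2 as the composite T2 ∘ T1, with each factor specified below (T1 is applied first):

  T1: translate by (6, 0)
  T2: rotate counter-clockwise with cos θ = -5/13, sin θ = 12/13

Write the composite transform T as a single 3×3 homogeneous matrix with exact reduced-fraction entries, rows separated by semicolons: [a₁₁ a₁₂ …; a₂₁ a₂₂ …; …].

T1 = [1 0 6; 0 1 0; 0 0 1]
T2·T1 = [-5/13 -12/13 -30/13; 12/13 -5/13 72/13; 0 0 1]

T = [-5/13 -12/13 -30/13; 12/13 -5/13 72/13; 0 0 1]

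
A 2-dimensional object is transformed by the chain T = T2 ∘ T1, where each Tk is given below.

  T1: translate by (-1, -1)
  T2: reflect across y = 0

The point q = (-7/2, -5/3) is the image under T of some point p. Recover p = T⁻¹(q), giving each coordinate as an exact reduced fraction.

T1 = [1 0 -1; 0 1 -1; 0 0 1]
T2·T1 = [1 0 -1; 0 -1 1; 0 0 1]
det M = -1; M⁻¹ = [1 0 1; 0 -1 1; 0 0 1]
M⁻¹ · (-7/2, -5/3)ᵀ = (-5/2, 8/3)ᵀ

p = (-5/2, 8/3)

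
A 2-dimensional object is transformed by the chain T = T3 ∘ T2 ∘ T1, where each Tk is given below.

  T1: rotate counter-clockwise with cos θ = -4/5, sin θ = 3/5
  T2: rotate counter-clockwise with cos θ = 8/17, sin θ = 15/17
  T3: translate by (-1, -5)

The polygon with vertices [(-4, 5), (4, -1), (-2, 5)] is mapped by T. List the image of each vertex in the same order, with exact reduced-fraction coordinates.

image vertices: (403/85, -666/85), (-429/85, -492/85), (249/85, -738/85)

T1 rotate counter-clockwise with cos θ = -4/5, sin θ = 3/5: (-4, 5) → (1/5, -32/5); (4, -1) → (-13/5, 16/5); (-2, 5) → (-7/5, -26/5)
T2 rotate counter-clockwise with cos θ = 8/17, sin θ = 15/17: (1/5, -32/5) → (488/85, -241/85); (-13/5, 16/5) → (-344/85, -67/85); (-7/5, -26/5) → (334/85, -313/85)
T3 translate by (-1, -5): (488/85, -241/85) → (403/85, -666/85); (-344/85, -67/85) → (-429/85, -492/85); (334/85, -313/85) → (249/85, -738/85)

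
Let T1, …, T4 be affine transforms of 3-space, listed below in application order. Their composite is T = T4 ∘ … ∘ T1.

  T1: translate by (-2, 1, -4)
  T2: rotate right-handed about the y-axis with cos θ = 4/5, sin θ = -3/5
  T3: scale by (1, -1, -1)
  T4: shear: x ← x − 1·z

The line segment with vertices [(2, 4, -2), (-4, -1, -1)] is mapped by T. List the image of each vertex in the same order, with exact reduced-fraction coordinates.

image vertices: (-6/5, -5, 24/5), (-47/5, 0, 38/5)

T1 translate by (-2, 1, -4): (2, 4, -2) → (0, 5, -6); (-4, -1, -1) → (-6, 0, -5)
T2 rotate right-handed about the y-axis with cos θ = 4/5, sin θ = -3/5: (0, 5, -6) → (18/5, 5, -24/5); (-6, 0, -5) → (-9/5, 0, -38/5)
T3 scale by (1, -1, -1): (18/5, 5, -24/5) → (18/5, -5, 24/5); (-9/5, 0, -38/5) → (-9/5, 0, 38/5)
T4 shear: x ← x − 1·z: (18/5, -5, 24/5) → (-6/5, -5, 24/5); (-9/5, 0, 38/5) → (-47/5, 0, 38/5)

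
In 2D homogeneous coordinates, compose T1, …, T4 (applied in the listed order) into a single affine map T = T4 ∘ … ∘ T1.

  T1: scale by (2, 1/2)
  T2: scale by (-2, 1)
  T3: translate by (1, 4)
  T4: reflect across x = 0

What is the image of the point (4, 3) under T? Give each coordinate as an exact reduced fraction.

T1 scale by (2, 1/2): (4, 3) → (8, 3/2)
T2 scale by (-2, 1): (8, 3/2) → (-16, 3/2)
T3 translate by (1, 4): (-16, 3/2) → (-15, 11/2)
T4 reflect across x = 0: (-15, 11/2) → (15, 11/2)

T(p) = (15, 11/2)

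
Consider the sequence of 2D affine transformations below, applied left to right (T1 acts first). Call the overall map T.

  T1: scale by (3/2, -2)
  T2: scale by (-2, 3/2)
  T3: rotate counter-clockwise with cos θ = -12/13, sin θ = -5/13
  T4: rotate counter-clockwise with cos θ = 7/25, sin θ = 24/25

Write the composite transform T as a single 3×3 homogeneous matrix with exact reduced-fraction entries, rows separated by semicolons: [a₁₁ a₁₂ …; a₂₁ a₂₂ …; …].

T = [-108/325 -969/325 0; 969/325 -108/325 0; 0 0 1]

T1 = [3/2 0 0; 0 -2 0; 0 0 1]
T2·T1 = [-3 0 0; 0 -3 0; 0 0 1]
T3·…·T1 = [36/13 -15/13 0; 15/13 36/13 0; 0 0 1]
T4·…·T1 = [-108/325 -969/325 0; 969/325 -108/325 0; 0 0 1]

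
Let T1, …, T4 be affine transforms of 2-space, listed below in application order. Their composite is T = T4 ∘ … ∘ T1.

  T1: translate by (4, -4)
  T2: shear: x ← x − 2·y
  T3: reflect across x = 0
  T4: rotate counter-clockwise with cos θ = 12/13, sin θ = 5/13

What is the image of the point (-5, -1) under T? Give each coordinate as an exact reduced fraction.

T1 translate by (4, -4): (-5, -1) → (-1, -5)
T2 shear: x ← x − 2·y: (-1, -5) → (9, -5)
T3 reflect across x = 0: (9, -5) → (-9, -5)
T4 rotate counter-clockwise with cos θ = 12/13, sin θ = 5/13: (-9, -5) → (-83/13, -105/13)

T(p) = (-83/13, -105/13)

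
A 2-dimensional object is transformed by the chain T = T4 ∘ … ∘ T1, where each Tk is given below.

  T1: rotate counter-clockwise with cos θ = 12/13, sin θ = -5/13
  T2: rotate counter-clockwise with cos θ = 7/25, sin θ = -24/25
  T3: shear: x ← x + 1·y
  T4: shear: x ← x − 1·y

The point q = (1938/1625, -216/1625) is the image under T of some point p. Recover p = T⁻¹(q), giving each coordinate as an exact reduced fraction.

p = (0, 6/5)

T1 = [12/13 5/13 0; -5/13 12/13 0; 0 0 1]
T2·T1 = [-36/325 323/325 0; -323/325 -36/325 0; 0 0 1]
T3·…·T1 = [-359/325 287/325 0; -323/325 -36/325 0; 0 0 1]
T4·…·T1 = [-36/325 323/325 0; -323/325 -36/325 0; 0 0 1]
det M = 1; M⁻¹ = [-36/325 -323/325 0; 323/325 -36/325 0; 0 0 1]
M⁻¹ · (1938/1625, -216/1625)ᵀ = (0, 6/5)ᵀ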